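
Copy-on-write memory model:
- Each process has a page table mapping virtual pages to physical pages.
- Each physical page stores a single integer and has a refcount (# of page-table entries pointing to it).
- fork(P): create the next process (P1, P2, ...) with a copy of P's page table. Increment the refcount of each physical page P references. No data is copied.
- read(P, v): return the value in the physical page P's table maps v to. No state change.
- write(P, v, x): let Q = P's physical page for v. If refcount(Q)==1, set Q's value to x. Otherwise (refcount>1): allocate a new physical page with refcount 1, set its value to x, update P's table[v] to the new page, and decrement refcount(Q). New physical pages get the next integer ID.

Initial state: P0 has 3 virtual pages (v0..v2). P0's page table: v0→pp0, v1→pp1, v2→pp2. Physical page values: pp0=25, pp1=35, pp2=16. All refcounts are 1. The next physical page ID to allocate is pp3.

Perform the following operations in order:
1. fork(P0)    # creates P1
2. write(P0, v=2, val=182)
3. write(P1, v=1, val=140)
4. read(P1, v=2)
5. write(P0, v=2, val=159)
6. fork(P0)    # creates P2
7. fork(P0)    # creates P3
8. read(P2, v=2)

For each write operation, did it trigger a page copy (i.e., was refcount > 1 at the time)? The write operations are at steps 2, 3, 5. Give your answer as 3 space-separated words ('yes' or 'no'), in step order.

Op 1: fork(P0) -> P1. 3 ppages; refcounts: pp0:2 pp1:2 pp2:2
Op 2: write(P0, v2, 182). refcount(pp2)=2>1 -> COPY to pp3. 4 ppages; refcounts: pp0:2 pp1:2 pp2:1 pp3:1
Op 3: write(P1, v1, 140). refcount(pp1)=2>1 -> COPY to pp4. 5 ppages; refcounts: pp0:2 pp1:1 pp2:1 pp3:1 pp4:1
Op 4: read(P1, v2) -> 16. No state change.
Op 5: write(P0, v2, 159). refcount(pp3)=1 -> write in place. 5 ppages; refcounts: pp0:2 pp1:1 pp2:1 pp3:1 pp4:1
Op 6: fork(P0) -> P2. 5 ppages; refcounts: pp0:3 pp1:2 pp2:1 pp3:2 pp4:1
Op 7: fork(P0) -> P3. 5 ppages; refcounts: pp0:4 pp1:3 pp2:1 pp3:3 pp4:1
Op 8: read(P2, v2) -> 159. No state change.

yes yes no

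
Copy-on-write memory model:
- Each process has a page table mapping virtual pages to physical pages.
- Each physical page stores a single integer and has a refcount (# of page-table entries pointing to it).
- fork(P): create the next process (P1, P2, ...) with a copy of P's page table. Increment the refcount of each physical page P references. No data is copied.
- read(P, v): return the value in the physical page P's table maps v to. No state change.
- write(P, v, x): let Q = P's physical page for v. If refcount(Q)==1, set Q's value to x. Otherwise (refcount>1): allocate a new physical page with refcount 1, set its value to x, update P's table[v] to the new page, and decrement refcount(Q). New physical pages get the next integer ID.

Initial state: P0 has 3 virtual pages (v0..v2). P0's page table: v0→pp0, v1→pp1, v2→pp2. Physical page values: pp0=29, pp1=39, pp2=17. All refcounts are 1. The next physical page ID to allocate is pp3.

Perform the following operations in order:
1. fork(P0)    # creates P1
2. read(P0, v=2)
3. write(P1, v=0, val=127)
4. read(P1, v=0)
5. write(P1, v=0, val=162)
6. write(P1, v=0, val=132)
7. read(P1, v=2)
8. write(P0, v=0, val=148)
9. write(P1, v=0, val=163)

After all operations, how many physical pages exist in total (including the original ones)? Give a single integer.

Answer: 4

Derivation:
Op 1: fork(P0) -> P1. 3 ppages; refcounts: pp0:2 pp1:2 pp2:2
Op 2: read(P0, v2) -> 17. No state change.
Op 3: write(P1, v0, 127). refcount(pp0)=2>1 -> COPY to pp3. 4 ppages; refcounts: pp0:1 pp1:2 pp2:2 pp3:1
Op 4: read(P1, v0) -> 127. No state change.
Op 5: write(P1, v0, 162). refcount(pp3)=1 -> write in place. 4 ppages; refcounts: pp0:1 pp1:2 pp2:2 pp3:1
Op 6: write(P1, v0, 132). refcount(pp3)=1 -> write in place. 4 ppages; refcounts: pp0:1 pp1:2 pp2:2 pp3:1
Op 7: read(P1, v2) -> 17. No state change.
Op 8: write(P0, v0, 148). refcount(pp0)=1 -> write in place. 4 ppages; refcounts: pp0:1 pp1:2 pp2:2 pp3:1
Op 9: write(P1, v0, 163). refcount(pp3)=1 -> write in place. 4 ppages; refcounts: pp0:1 pp1:2 pp2:2 pp3:1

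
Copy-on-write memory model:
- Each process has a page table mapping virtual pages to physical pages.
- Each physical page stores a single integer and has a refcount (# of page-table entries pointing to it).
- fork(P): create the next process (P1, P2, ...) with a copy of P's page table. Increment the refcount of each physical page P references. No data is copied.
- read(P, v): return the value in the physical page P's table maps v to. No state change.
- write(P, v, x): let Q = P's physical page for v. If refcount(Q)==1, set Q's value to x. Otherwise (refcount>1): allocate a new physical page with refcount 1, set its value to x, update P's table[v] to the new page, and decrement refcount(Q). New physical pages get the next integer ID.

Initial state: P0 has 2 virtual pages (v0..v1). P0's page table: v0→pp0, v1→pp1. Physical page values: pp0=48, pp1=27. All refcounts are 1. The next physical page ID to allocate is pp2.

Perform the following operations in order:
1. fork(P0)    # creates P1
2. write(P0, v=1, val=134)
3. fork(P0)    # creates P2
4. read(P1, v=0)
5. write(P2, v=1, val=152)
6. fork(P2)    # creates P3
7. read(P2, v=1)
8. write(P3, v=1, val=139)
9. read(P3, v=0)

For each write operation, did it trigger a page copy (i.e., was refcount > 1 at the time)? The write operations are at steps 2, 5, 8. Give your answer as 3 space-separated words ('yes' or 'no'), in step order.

Op 1: fork(P0) -> P1. 2 ppages; refcounts: pp0:2 pp1:2
Op 2: write(P0, v1, 134). refcount(pp1)=2>1 -> COPY to pp2. 3 ppages; refcounts: pp0:2 pp1:1 pp2:1
Op 3: fork(P0) -> P2. 3 ppages; refcounts: pp0:3 pp1:1 pp2:2
Op 4: read(P1, v0) -> 48. No state change.
Op 5: write(P2, v1, 152). refcount(pp2)=2>1 -> COPY to pp3. 4 ppages; refcounts: pp0:3 pp1:1 pp2:1 pp3:1
Op 6: fork(P2) -> P3. 4 ppages; refcounts: pp0:4 pp1:1 pp2:1 pp3:2
Op 7: read(P2, v1) -> 152. No state change.
Op 8: write(P3, v1, 139). refcount(pp3)=2>1 -> COPY to pp4. 5 ppages; refcounts: pp0:4 pp1:1 pp2:1 pp3:1 pp4:1
Op 9: read(P3, v0) -> 48. No state change.

yes yes yes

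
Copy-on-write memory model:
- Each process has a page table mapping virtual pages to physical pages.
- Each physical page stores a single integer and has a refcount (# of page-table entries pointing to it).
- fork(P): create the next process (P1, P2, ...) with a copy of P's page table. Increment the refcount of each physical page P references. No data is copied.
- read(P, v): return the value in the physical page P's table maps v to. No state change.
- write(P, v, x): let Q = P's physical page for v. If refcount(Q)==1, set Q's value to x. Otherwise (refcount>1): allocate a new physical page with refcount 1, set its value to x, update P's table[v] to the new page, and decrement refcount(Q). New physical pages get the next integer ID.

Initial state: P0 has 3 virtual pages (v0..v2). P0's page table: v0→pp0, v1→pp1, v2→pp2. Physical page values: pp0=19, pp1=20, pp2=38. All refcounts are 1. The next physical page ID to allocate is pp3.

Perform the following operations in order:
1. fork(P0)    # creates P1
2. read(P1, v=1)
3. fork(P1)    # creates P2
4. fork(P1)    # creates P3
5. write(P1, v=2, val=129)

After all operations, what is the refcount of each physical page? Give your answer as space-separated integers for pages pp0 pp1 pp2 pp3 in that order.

Op 1: fork(P0) -> P1. 3 ppages; refcounts: pp0:2 pp1:2 pp2:2
Op 2: read(P1, v1) -> 20. No state change.
Op 3: fork(P1) -> P2. 3 ppages; refcounts: pp0:3 pp1:3 pp2:3
Op 4: fork(P1) -> P3. 3 ppages; refcounts: pp0:4 pp1:4 pp2:4
Op 5: write(P1, v2, 129). refcount(pp2)=4>1 -> COPY to pp3. 4 ppages; refcounts: pp0:4 pp1:4 pp2:3 pp3:1

Answer: 4 4 3 1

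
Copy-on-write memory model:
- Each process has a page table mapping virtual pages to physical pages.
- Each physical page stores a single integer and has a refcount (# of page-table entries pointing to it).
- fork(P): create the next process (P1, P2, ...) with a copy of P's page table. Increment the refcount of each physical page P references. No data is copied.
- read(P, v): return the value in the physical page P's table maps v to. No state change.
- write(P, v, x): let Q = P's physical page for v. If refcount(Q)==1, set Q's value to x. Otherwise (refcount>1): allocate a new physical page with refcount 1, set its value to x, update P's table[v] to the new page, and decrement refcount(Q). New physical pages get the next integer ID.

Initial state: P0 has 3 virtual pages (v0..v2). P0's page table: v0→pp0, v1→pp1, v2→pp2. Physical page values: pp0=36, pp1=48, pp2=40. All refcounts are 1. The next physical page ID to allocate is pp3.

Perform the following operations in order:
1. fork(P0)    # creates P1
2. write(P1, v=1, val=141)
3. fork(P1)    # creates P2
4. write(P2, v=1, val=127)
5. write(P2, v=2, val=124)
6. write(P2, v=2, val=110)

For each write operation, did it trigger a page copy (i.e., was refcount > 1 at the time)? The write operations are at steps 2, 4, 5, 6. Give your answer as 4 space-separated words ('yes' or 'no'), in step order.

Op 1: fork(P0) -> P1. 3 ppages; refcounts: pp0:2 pp1:2 pp2:2
Op 2: write(P1, v1, 141). refcount(pp1)=2>1 -> COPY to pp3. 4 ppages; refcounts: pp0:2 pp1:1 pp2:2 pp3:1
Op 3: fork(P1) -> P2. 4 ppages; refcounts: pp0:3 pp1:1 pp2:3 pp3:2
Op 4: write(P2, v1, 127). refcount(pp3)=2>1 -> COPY to pp4. 5 ppages; refcounts: pp0:3 pp1:1 pp2:3 pp3:1 pp4:1
Op 5: write(P2, v2, 124). refcount(pp2)=3>1 -> COPY to pp5. 6 ppages; refcounts: pp0:3 pp1:1 pp2:2 pp3:1 pp4:1 pp5:1
Op 6: write(P2, v2, 110). refcount(pp5)=1 -> write in place. 6 ppages; refcounts: pp0:3 pp1:1 pp2:2 pp3:1 pp4:1 pp5:1

yes yes yes no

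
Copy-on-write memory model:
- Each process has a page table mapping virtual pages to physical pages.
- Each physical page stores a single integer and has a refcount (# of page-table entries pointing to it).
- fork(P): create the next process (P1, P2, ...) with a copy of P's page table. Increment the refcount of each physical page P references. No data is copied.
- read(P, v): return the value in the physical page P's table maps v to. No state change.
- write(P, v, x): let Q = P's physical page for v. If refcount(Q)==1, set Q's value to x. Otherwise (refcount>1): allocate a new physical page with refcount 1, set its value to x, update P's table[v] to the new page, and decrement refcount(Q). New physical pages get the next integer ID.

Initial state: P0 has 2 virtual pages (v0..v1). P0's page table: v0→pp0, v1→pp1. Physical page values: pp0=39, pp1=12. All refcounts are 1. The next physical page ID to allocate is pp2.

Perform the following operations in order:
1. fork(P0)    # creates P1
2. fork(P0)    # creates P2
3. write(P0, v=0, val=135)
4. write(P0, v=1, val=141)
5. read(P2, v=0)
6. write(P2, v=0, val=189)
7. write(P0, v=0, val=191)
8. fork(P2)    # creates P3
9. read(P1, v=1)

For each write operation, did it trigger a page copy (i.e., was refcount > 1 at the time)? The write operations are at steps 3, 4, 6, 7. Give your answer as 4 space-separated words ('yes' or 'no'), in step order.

Op 1: fork(P0) -> P1. 2 ppages; refcounts: pp0:2 pp1:2
Op 2: fork(P0) -> P2. 2 ppages; refcounts: pp0:3 pp1:3
Op 3: write(P0, v0, 135). refcount(pp0)=3>1 -> COPY to pp2. 3 ppages; refcounts: pp0:2 pp1:3 pp2:1
Op 4: write(P0, v1, 141). refcount(pp1)=3>1 -> COPY to pp3. 4 ppages; refcounts: pp0:2 pp1:2 pp2:1 pp3:1
Op 5: read(P2, v0) -> 39. No state change.
Op 6: write(P2, v0, 189). refcount(pp0)=2>1 -> COPY to pp4. 5 ppages; refcounts: pp0:1 pp1:2 pp2:1 pp3:1 pp4:1
Op 7: write(P0, v0, 191). refcount(pp2)=1 -> write in place. 5 ppages; refcounts: pp0:1 pp1:2 pp2:1 pp3:1 pp4:1
Op 8: fork(P2) -> P3. 5 ppages; refcounts: pp0:1 pp1:3 pp2:1 pp3:1 pp4:2
Op 9: read(P1, v1) -> 12. No state change.

yes yes yes no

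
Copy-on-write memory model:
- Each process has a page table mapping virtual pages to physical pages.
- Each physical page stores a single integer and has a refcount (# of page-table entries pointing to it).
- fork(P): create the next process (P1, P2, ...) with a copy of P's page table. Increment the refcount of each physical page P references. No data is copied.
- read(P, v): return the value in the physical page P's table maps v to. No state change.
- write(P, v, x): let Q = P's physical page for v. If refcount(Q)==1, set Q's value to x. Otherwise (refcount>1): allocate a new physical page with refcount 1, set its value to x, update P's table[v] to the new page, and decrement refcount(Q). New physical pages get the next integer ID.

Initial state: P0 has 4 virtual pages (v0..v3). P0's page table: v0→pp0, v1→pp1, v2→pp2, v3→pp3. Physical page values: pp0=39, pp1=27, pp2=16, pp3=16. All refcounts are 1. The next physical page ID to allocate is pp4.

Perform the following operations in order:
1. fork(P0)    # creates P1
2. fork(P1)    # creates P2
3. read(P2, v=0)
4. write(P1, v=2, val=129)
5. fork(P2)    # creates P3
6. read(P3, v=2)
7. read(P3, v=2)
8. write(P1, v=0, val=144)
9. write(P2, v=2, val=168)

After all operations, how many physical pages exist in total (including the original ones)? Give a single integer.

Op 1: fork(P0) -> P1. 4 ppages; refcounts: pp0:2 pp1:2 pp2:2 pp3:2
Op 2: fork(P1) -> P2. 4 ppages; refcounts: pp0:3 pp1:3 pp2:3 pp3:3
Op 3: read(P2, v0) -> 39. No state change.
Op 4: write(P1, v2, 129). refcount(pp2)=3>1 -> COPY to pp4. 5 ppages; refcounts: pp0:3 pp1:3 pp2:2 pp3:3 pp4:1
Op 5: fork(P2) -> P3. 5 ppages; refcounts: pp0:4 pp1:4 pp2:3 pp3:4 pp4:1
Op 6: read(P3, v2) -> 16. No state change.
Op 7: read(P3, v2) -> 16. No state change.
Op 8: write(P1, v0, 144). refcount(pp0)=4>1 -> COPY to pp5. 6 ppages; refcounts: pp0:3 pp1:4 pp2:3 pp3:4 pp4:1 pp5:1
Op 9: write(P2, v2, 168). refcount(pp2)=3>1 -> COPY to pp6. 7 ppages; refcounts: pp0:3 pp1:4 pp2:2 pp3:4 pp4:1 pp5:1 pp6:1

Answer: 7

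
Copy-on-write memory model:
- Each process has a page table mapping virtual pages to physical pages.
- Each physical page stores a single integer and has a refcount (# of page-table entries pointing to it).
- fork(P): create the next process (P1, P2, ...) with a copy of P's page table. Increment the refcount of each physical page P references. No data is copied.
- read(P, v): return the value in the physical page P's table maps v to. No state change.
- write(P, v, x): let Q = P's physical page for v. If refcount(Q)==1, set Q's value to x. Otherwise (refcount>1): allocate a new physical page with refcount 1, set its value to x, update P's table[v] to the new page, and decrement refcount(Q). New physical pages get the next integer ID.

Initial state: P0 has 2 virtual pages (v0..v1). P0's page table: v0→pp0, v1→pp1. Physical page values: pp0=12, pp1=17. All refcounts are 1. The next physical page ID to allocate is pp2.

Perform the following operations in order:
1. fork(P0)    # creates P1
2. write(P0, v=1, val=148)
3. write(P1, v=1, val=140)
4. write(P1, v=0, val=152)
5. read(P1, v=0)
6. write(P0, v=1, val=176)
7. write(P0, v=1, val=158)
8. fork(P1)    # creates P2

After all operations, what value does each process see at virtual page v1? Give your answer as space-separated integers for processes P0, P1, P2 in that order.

Answer: 158 140 140

Derivation:
Op 1: fork(P0) -> P1. 2 ppages; refcounts: pp0:2 pp1:2
Op 2: write(P0, v1, 148). refcount(pp1)=2>1 -> COPY to pp2. 3 ppages; refcounts: pp0:2 pp1:1 pp2:1
Op 3: write(P1, v1, 140). refcount(pp1)=1 -> write in place. 3 ppages; refcounts: pp0:2 pp1:1 pp2:1
Op 4: write(P1, v0, 152). refcount(pp0)=2>1 -> COPY to pp3. 4 ppages; refcounts: pp0:1 pp1:1 pp2:1 pp3:1
Op 5: read(P1, v0) -> 152. No state change.
Op 6: write(P0, v1, 176). refcount(pp2)=1 -> write in place. 4 ppages; refcounts: pp0:1 pp1:1 pp2:1 pp3:1
Op 7: write(P0, v1, 158). refcount(pp2)=1 -> write in place. 4 ppages; refcounts: pp0:1 pp1:1 pp2:1 pp3:1
Op 8: fork(P1) -> P2. 4 ppages; refcounts: pp0:1 pp1:2 pp2:1 pp3:2
P0: v1 -> pp2 = 158
P1: v1 -> pp1 = 140
P2: v1 -> pp1 = 140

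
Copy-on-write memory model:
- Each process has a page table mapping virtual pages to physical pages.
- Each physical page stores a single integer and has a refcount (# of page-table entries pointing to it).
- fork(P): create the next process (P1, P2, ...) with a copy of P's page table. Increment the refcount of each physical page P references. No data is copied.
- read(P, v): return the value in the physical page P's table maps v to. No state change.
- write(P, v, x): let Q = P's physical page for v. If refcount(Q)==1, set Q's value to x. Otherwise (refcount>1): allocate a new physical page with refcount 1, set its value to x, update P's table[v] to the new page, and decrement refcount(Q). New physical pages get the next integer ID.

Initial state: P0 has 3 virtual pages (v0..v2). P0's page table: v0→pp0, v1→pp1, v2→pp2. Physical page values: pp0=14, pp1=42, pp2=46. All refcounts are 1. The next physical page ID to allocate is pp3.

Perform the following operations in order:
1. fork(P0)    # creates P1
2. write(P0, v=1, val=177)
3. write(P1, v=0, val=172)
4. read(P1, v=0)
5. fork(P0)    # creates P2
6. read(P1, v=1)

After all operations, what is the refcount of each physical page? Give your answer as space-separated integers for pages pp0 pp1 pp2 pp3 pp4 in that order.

Op 1: fork(P0) -> P1. 3 ppages; refcounts: pp0:2 pp1:2 pp2:2
Op 2: write(P0, v1, 177). refcount(pp1)=2>1 -> COPY to pp3. 4 ppages; refcounts: pp0:2 pp1:1 pp2:2 pp3:1
Op 3: write(P1, v0, 172). refcount(pp0)=2>1 -> COPY to pp4. 5 ppages; refcounts: pp0:1 pp1:1 pp2:2 pp3:1 pp4:1
Op 4: read(P1, v0) -> 172. No state change.
Op 5: fork(P0) -> P2. 5 ppages; refcounts: pp0:2 pp1:1 pp2:3 pp3:2 pp4:1
Op 6: read(P1, v1) -> 42. No state change.

Answer: 2 1 3 2 1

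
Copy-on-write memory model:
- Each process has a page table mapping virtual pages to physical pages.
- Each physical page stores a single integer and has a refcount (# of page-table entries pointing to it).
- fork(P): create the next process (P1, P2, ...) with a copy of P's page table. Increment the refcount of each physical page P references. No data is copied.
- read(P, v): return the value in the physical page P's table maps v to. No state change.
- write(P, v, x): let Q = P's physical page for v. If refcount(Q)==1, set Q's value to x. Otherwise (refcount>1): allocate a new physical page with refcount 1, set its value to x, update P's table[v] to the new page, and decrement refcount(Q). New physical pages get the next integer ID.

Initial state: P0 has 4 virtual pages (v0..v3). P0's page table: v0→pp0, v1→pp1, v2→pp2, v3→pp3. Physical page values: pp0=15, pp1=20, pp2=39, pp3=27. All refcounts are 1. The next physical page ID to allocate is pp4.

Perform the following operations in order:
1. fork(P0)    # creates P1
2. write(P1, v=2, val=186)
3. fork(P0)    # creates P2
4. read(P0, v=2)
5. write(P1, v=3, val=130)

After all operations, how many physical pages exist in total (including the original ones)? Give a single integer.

Answer: 6

Derivation:
Op 1: fork(P0) -> P1. 4 ppages; refcounts: pp0:2 pp1:2 pp2:2 pp3:2
Op 2: write(P1, v2, 186). refcount(pp2)=2>1 -> COPY to pp4. 5 ppages; refcounts: pp0:2 pp1:2 pp2:1 pp3:2 pp4:1
Op 3: fork(P0) -> P2. 5 ppages; refcounts: pp0:3 pp1:3 pp2:2 pp3:3 pp4:1
Op 4: read(P0, v2) -> 39. No state change.
Op 5: write(P1, v3, 130). refcount(pp3)=3>1 -> COPY to pp5. 6 ppages; refcounts: pp0:3 pp1:3 pp2:2 pp3:2 pp4:1 pp5:1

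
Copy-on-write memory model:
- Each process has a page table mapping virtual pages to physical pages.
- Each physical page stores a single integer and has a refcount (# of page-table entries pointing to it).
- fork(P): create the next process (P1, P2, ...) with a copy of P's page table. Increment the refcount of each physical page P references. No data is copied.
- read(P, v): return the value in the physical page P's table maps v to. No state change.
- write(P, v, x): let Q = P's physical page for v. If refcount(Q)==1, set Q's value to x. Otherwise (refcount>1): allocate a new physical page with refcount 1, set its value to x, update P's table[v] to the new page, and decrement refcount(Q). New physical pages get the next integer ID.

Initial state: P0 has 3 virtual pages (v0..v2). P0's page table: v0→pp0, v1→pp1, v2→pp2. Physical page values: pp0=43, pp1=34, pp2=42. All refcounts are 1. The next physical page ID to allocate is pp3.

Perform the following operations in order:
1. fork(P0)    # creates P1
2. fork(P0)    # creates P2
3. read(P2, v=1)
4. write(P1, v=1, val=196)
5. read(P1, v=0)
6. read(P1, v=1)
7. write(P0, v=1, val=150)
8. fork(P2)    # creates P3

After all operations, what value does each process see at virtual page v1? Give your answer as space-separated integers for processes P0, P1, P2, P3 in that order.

Op 1: fork(P0) -> P1. 3 ppages; refcounts: pp0:2 pp1:2 pp2:2
Op 2: fork(P0) -> P2. 3 ppages; refcounts: pp0:3 pp1:3 pp2:3
Op 3: read(P2, v1) -> 34. No state change.
Op 4: write(P1, v1, 196). refcount(pp1)=3>1 -> COPY to pp3. 4 ppages; refcounts: pp0:3 pp1:2 pp2:3 pp3:1
Op 5: read(P1, v0) -> 43. No state change.
Op 6: read(P1, v1) -> 196. No state change.
Op 7: write(P0, v1, 150). refcount(pp1)=2>1 -> COPY to pp4. 5 ppages; refcounts: pp0:3 pp1:1 pp2:3 pp3:1 pp4:1
Op 8: fork(P2) -> P3. 5 ppages; refcounts: pp0:4 pp1:2 pp2:4 pp3:1 pp4:1
P0: v1 -> pp4 = 150
P1: v1 -> pp3 = 196
P2: v1 -> pp1 = 34
P3: v1 -> pp1 = 34

Answer: 150 196 34 34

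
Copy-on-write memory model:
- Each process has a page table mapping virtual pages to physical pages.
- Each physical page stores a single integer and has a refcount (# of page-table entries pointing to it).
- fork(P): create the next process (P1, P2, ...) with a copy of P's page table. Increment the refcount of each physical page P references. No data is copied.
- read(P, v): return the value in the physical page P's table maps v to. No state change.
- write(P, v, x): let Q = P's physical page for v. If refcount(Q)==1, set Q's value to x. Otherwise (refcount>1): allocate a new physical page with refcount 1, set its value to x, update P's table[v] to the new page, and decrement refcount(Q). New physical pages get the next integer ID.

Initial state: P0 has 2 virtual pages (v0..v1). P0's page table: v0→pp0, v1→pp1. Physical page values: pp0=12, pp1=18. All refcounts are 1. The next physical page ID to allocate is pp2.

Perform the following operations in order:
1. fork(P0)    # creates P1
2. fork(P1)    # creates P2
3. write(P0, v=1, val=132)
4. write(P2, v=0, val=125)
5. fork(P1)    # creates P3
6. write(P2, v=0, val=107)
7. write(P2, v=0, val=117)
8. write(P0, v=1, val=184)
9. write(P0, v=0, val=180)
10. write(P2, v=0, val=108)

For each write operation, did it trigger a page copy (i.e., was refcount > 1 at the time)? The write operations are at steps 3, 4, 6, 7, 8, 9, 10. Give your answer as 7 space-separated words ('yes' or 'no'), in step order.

Op 1: fork(P0) -> P1. 2 ppages; refcounts: pp0:2 pp1:2
Op 2: fork(P1) -> P2. 2 ppages; refcounts: pp0:3 pp1:3
Op 3: write(P0, v1, 132). refcount(pp1)=3>1 -> COPY to pp2. 3 ppages; refcounts: pp0:3 pp1:2 pp2:1
Op 4: write(P2, v0, 125). refcount(pp0)=3>1 -> COPY to pp3. 4 ppages; refcounts: pp0:2 pp1:2 pp2:1 pp3:1
Op 5: fork(P1) -> P3. 4 ppages; refcounts: pp0:3 pp1:3 pp2:1 pp3:1
Op 6: write(P2, v0, 107). refcount(pp3)=1 -> write in place. 4 ppages; refcounts: pp0:3 pp1:3 pp2:1 pp3:1
Op 7: write(P2, v0, 117). refcount(pp3)=1 -> write in place. 4 ppages; refcounts: pp0:3 pp1:3 pp2:1 pp3:1
Op 8: write(P0, v1, 184). refcount(pp2)=1 -> write in place. 4 ppages; refcounts: pp0:3 pp1:3 pp2:1 pp3:1
Op 9: write(P0, v0, 180). refcount(pp0)=3>1 -> COPY to pp4. 5 ppages; refcounts: pp0:2 pp1:3 pp2:1 pp3:1 pp4:1
Op 10: write(P2, v0, 108). refcount(pp3)=1 -> write in place. 5 ppages; refcounts: pp0:2 pp1:3 pp2:1 pp3:1 pp4:1

yes yes no no no yes no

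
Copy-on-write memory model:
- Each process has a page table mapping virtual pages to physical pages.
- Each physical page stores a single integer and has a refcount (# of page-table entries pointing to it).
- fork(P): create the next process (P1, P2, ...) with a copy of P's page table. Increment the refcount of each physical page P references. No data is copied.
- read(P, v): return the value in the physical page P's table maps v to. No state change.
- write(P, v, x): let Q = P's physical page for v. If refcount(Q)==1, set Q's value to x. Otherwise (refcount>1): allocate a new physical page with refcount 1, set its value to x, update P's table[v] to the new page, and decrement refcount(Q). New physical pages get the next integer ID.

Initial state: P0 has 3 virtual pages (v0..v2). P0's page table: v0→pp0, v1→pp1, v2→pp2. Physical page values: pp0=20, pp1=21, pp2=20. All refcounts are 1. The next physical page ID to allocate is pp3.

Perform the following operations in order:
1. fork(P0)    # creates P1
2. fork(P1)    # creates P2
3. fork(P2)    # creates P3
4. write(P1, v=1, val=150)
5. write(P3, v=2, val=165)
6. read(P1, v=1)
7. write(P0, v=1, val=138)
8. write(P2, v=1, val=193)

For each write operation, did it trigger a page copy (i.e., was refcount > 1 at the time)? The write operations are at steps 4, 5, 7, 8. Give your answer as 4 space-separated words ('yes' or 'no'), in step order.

Op 1: fork(P0) -> P1. 3 ppages; refcounts: pp0:2 pp1:2 pp2:2
Op 2: fork(P1) -> P2. 3 ppages; refcounts: pp0:3 pp1:3 pp2:3
Op 3: fork(P2) -> P3. 3 ppages; refcounts: pp0:4 pp1:4 pp2:4
Op 4: write(P1, v1, 150). refcount(pp1)=4>1 -> COPY to pp3. 4 ppages; refcounts: pp0:4 pp1:3 pp2:4 pp3:1
Op 5: write(P3, v2, 165). refcount(pp2)=4>1 -> COPY to pp4. 5 ppages; refcounts: pp0:4 pp1:3 pp2:3 pp3:1 pp4:1
Op 6: read(P1, v1) -> 150. No state change.
Op 7: write(P0, v1, 138). refcount(pp1)=3>1 -> COPY to pp5. 6 ppages; refcounts: pp0:4 pp1:2 pp2:3 pp3:1 pp4:1 pp5:1
Op 8: write(P2, v1, 193). refcount(pp1)=2>1 -> COPY to pp6. 7 ppages; refcounts: pp0:4 pp1:1 pp2:3 pp3:1 pp4:1 pp5:1 pp6:1

yes yes yes yes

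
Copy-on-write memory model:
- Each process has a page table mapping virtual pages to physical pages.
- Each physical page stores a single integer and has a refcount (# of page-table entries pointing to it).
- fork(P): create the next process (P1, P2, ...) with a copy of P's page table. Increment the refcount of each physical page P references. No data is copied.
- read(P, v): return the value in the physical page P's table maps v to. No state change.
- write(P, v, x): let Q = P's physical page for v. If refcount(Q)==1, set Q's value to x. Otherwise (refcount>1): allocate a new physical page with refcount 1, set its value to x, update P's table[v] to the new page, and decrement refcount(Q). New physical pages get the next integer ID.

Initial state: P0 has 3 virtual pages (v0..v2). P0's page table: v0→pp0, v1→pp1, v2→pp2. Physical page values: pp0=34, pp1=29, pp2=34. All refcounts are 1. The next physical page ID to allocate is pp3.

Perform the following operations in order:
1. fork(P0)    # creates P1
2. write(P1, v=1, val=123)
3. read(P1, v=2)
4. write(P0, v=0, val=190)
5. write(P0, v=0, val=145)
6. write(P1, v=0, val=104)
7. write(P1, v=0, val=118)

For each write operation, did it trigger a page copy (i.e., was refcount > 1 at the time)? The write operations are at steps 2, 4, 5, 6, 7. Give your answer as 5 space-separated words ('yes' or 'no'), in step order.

Op 1: fork(P0) -> P1. 3 ppages; refcounts: pp0:2 pp1:2 pp2:2
Op 2: write(P1, v1, 123). refcount(pp1)=2>1 -> COPY to pp3. 4 ppages; refcounts: pp0:2 pp1:1 pp2:2 pp3:1
Op 3: read(P1, v2) -> 34. No state change.
Op 4: write(P0, v0, 190). refcount(pp0)=2>1 -> COPY to pp4. 5 ppages; refcounts: pp0:1 pp1:1 pp2:2 pp3:1 pp4:1
Op 5: write(P0, v0, 145). refcount(pp4)=1 -> write in place. 5 ppages; refcounts: pp0:1 pp1:1 pp2:2 pp3:1 pp4:1
Op 6: write(P1, v0, 104). refcount(pp0)=1 -> write in place. 5 ppages; refcounts: pp0:1 pp1:1 pp2:2 pp3:1 pp4:1
Op 7: write(P1, v0, 118). refcount(pp0)=1 -> write in place. 5 ppages; refcounts: pp0:1 pp1:1 pp2:2 pp3:1 pp4:1

yes yes no no no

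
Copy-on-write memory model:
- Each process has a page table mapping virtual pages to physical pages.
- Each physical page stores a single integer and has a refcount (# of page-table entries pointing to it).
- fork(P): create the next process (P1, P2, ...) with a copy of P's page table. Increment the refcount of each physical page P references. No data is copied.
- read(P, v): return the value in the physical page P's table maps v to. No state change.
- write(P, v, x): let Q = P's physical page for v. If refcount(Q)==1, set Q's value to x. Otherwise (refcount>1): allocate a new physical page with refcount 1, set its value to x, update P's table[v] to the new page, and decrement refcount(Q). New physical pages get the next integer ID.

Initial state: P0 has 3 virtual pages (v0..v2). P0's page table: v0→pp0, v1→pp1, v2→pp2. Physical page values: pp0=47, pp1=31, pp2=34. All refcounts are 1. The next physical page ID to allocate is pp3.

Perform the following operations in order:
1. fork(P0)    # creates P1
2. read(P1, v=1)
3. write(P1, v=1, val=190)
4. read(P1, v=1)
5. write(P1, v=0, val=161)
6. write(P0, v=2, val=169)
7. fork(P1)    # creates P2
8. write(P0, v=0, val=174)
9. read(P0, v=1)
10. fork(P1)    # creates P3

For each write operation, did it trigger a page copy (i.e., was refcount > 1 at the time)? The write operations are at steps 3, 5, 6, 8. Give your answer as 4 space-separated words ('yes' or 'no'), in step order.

Op 1: fork(P0) -> P1. 3 ppages; refcounts: pp0:2 pp1:2 pp2:2
Op 2: read(P1, v1) -> 31. No state change.
Op 3: write(P1, v1, 190). refcount(pp1)=2>1 -> COPY to pp3. 4 ppages; refcounts: pp0:2 pp1:1 pp2:2 pp3:1
Op 4: read(P1, v1) -> 190. No state change.
Op 5: write(P1, v0, 161). refcount(pp0)=2>1 -> COPY to pp4. 5 ppages; refcounts: pp0:1 pp1:1 pp2:2 pp3:1 pp4:1
Op 6: write(P0, v2, 169). refcount(pp2)=2>1 -> COPY to pp5. 6 ppages; refcounts: pp0:1 pp1:1 pp2:1 pp3:1 pp4:1 pp5:1
Op 7: fork(P1) -> P2. 6 ppages; refcounts: pp0:1 pp1:1 pp2:2 pp3:2 pp4:2 pp5:1
Op 8: write(P0, v0, 174). refcount(pp0)=1 -> write in place. 6 ppages; refcounts: pp0:1 pp1:1 pp2:2 pp3:2 pp4:2 pp5:1
Op 9: read(P0, v1) -> 31. No state change.
Op 10: fork(P1) -> P3. 6 ppages; refcounts: pp0:1 pp1:1 pp2:3 pp3:3 pp4:3 pp5:1

yes yes yes no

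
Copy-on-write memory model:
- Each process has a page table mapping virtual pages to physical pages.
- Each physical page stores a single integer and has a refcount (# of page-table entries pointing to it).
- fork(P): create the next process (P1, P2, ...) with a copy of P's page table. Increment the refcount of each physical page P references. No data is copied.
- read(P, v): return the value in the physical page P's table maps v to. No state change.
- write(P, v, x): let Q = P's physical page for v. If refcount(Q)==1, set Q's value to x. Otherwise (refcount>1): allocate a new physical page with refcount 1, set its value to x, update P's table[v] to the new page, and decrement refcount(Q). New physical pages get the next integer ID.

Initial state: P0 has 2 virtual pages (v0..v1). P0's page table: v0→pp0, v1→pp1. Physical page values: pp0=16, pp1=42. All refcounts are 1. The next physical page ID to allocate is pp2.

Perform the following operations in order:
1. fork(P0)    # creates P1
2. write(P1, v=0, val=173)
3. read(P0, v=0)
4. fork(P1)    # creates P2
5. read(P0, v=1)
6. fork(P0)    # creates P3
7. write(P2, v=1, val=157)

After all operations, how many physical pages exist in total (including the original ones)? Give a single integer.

Answer: 4

Derivation:
Op 1: fork(P0) -> P1. 2 ppages; refcounts: pp0:2 pp1:2
Op 2: write(P1, v0, 173). refcount(pp0)=2>1 -> COPY to pp2. 3 ppages; refcounts: pp0:1 pp1:2 pp2:1
Op 3: read(P0, v0) -> 16. No state change.
Op 4: fork(P1) -> P2. 3 ppages; refcounts: pp0:1 pp1:3 pp2:2
Op 5: read(P0, v1) -> 42. No state change.
Op 6: fork(P0) -> P3. 3 ppages; refcounts: pp0:2 pp1:4 pp2:2
Op 7: write(P2, v1, 157). refcount(pp1)=4>1 -> COPY to pp3. 4 ppages; refcounts: pp0:2 pp1:3 pp2:2 pp3:1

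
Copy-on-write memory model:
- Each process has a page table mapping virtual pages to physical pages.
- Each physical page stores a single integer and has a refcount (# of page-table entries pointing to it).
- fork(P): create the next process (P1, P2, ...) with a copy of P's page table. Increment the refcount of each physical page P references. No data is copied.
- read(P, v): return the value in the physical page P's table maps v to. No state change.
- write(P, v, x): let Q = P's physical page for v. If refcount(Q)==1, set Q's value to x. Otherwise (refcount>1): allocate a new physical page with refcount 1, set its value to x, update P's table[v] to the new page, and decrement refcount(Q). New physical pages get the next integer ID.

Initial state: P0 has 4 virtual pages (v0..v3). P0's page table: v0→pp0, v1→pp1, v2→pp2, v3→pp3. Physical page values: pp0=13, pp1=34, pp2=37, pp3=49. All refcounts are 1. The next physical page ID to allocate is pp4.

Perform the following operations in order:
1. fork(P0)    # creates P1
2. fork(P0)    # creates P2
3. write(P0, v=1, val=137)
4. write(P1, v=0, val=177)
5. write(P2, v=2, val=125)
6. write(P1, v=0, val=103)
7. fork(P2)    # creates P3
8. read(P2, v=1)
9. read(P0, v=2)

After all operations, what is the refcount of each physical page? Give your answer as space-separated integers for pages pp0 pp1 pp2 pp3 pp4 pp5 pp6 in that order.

Answer: 3 3 2 4 1 1 2

Derivation:
Op 1: fork(P0) -> P1. 4 ppages; refcounts: pp0:2 pp1:2 pp2:2 pp3:2
Op 2: fork(P0) -> P2. 4 ppages; refcounts: pp0:3 pp1:3 pp2:3 pp3:3
Op 3: write(P0, v1, 137). refcount(pp1)=3>1 -> COPY to pp4. 5 ppages; refcounts: pp0:3 pp1:2 pp2:3 pp3:3 pp4:1
Op 4: write(P1, v0, 177). refcount(pp0)=3>1 -> COPY to pp5. 6 ppages; refcounts: pp0:2 pp1:2 pp2:3 pp3:3 pp4:1 pp5:1
Op 5: write(P2, v2, 125). refcount(pp2)=3>1 -> COPY to pp6. 7 ppages; refcounts: pp0:2 pp1:2 pp2:2 pp3:3 pp4:1 pp5:1 pp6:1
Op 6: write(P1, v0, 103). refcount(pp5)=1 -> write in place. 7 ppages; refcounts: pp0:2 pp1:2 pp2:2 pp3:3 pp4:1 pp5:1 pp6:1
Op 7: fork(P2) -> P3. 7 ppages; refcounts: pp0:3 pp1:3 pp2:2 pp3:4 pp4:1 pp5:1 pp6:2
Op 8: read(P2, v1) -> 34. No state change.
Op 9: read(P0, v2) -> 37. No state change.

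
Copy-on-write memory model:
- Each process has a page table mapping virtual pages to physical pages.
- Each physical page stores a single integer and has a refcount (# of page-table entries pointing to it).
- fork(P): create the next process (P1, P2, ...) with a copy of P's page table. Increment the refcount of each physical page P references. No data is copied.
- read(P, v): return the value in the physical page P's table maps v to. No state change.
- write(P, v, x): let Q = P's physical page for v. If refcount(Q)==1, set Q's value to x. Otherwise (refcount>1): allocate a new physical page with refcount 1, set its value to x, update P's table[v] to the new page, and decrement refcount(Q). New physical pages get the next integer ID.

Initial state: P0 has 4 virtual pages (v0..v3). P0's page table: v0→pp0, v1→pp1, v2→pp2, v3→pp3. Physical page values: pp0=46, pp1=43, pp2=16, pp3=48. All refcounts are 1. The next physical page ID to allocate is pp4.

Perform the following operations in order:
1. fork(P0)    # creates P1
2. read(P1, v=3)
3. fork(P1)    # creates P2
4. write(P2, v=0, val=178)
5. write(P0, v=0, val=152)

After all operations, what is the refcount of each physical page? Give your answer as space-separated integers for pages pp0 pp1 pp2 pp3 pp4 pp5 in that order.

Op 1: fork(P0) -> P1. 4 ppages; refcounts: pp0:2 pp1:2 pp2:2 pp3:2
Op 2: read(P1, v3) -> 48. No state change.
Op 3: fork(P1) -> P2. 4 ppages; refcounts: pp0:3 pp1:3 pp2:3 pp3:3
Op 4: write(P2, v0, 178). refcount(pp0)=3>1 -> COPY to pp4. 5 ppages; refcounts: pp0:2 pp1:3 pp2:3 pp3:3 pp4:1
Op 5: write(P0, v0, 152). refcount(pp0)=2>1 -> COPY to pp5. 6 ppages; refcounts: pp0:1 pp1:3 pp2:3 pp3:3 pp4:1 pp5:1

Answer: 1 3 3 3 1 1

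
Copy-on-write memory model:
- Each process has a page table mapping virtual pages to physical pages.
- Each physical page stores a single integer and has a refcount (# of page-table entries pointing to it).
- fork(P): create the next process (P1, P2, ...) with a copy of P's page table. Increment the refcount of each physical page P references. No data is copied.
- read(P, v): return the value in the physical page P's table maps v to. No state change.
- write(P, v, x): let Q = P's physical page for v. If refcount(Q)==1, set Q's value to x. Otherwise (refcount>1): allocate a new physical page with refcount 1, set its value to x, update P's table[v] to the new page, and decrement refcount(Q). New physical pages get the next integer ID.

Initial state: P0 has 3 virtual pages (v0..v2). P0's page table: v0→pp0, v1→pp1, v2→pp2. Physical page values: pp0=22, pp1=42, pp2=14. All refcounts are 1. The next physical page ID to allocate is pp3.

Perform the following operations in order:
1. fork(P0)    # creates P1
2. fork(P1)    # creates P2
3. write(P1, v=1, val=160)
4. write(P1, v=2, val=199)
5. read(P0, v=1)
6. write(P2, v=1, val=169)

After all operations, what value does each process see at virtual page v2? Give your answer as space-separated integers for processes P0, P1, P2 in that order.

Answer: 14 199 14

Derivation:
Op 1: fork(P0) -> P1. 3 ppages; refcounts: pp0:2 pp1:2 pp2:2
Op 2: fork(P1) -> P2. 3 ppages; refcounts: pp0:3 pp1:3 pp2:3
Op 3: write(P1, v1, 160). refcount(pp1)=3>1 -> COPY to pp3. 4 ppages; refcounts: pp0:3 pp1:2 pp2:3 pp3:1
Op 4: write(P1, v2, 199). refcount(pp2)=3>1 -> COPY to pp4. 5 ppages; refcounts: pp0:3 pp1:2 pp2:2 pp3:1 pp4:1
Op 5: read(P0, v1) -> 42. No state change.
Op 6: write(P2, v1, 169). refcount(pp1)=2>1 -> COPY to pp5. 6 ppages; refcounts: pp0:3 pp1:1 pp2:2 pp3:1 pp4:1 pp5:1
P0: v2 -> pp2 = 14
P1: v2 -> pp4 = 199
P2: v2 -> pp2 = 14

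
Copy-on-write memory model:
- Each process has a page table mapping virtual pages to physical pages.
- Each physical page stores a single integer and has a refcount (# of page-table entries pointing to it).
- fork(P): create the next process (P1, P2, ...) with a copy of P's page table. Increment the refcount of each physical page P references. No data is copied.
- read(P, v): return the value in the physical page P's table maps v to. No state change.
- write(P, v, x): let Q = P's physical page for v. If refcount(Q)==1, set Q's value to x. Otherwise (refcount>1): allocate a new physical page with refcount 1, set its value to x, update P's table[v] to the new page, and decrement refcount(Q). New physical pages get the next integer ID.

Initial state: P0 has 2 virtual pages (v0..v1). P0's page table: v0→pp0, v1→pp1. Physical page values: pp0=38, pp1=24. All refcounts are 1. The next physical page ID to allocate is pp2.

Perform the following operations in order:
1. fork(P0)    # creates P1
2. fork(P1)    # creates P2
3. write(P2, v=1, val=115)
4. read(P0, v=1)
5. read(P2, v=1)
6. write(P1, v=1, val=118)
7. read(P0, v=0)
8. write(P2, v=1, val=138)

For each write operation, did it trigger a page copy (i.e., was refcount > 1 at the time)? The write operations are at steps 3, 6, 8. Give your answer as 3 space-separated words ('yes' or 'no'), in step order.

Op 1: fork(P0) -> P1. 2 ppages; refcounts: pp0:2 pp1:2
Op 2: fork(P1) -> P2. 2 ppages; refcounts: pp0:3 pp1:3
Op 3: write(P2, v1, 115). refcount(pp1)=3>1 -> COPY to pp2. 3 ppages; refcounts: pp0:3 pp1:2 pp2:1
Op 4: read(P0, v1) -> 24. No state change.
Op 5: read(P2, v1) -> 115. No state change.
Op 6: write(P1, v1, 118). refcount(pp1)=2>1 -> COPY to pp3. 4 ppages; refcounts: pp0:3 pp1:1 pp2:1 pp3:1
Op 7: read(P0, v0) -> 38. No state change.
Op 8: write(P2, v1, 138). refcount(pp2)=1 -> write in place. 4 ppages; refcounts: pp0:3 pp1:1 pp2:1 pp3:1

yes yes no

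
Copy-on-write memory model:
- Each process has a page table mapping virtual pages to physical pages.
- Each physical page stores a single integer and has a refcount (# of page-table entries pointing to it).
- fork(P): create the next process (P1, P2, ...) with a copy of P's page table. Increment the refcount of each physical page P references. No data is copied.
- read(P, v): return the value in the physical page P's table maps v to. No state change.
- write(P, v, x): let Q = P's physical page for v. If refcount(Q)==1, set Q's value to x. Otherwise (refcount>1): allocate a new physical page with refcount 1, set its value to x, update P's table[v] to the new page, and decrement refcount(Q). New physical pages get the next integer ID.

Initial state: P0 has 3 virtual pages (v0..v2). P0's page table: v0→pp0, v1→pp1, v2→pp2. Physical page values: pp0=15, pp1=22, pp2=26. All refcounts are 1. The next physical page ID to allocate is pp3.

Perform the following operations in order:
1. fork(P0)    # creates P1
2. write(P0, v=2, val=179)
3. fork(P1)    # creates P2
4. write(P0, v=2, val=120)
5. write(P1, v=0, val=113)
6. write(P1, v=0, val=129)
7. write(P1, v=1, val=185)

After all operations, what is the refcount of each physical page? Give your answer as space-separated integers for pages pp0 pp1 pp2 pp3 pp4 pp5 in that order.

Op 1: fork(P0) -> P1. 3 ppages; refcounts: pp0:2 pp1:2 pp2:2
Op 2: write(P0, v2, 179). refcount(pp2)=2>1 -> COPY to pp3. 4 ppages; refcounts: pp0:2 pp1:2 pp2:1 pp3:1
Op 3: fork(P1) -> P2. 4 ppages; refcounts: pp0:3 pp1:3 pp2:2 pp3:1
Op 4: write(P0, v2, 120). refcount(pp3)=1 -> write in place. 4 ppages; refcounts: pp0:3 pp1:3 pp2:2 pp3:1
Op 5: write(P1, v0, 113). refcount(pp0)=3>1 -> COPY to pp4. 5 ppages; refcounts: pp0:2 pp1:3 pp2:2 pp3:1 pp4:1
Op 6: write(P1, v0, 129). refcount(pp4)=1 -> write in place. 5 ppages; refcounts: pp0:2 pp1:3 pp2:2 pp3:1 pp4:1
Op 7: write(P1, v1, 185). refcount(pp1)=3>1 -> COPY to pp5. 6 ppages; refcounts: pp0:2 pp1:2 pp2:2 pp3:1 pp4:1 pp5:1

Answer: 2 2 2 1 1 1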